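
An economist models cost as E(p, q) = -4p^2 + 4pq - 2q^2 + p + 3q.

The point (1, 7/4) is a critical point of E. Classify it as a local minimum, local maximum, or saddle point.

local maximum

The Hessian of E is constant: H = [[-8, 4], [4, -4]].
det(H) = (-8)·(-4) − 4² = 16.
det(H) > 0 and tr(H) = -12 < 0, so H is negative definite and the point is a local maximum.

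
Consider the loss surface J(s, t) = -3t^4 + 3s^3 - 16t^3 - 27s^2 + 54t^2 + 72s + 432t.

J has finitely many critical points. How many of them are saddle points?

3

J separates as a function of s plus a function of t, so ∇J=0 decouples.
∂J/∂s = 9(s - 4)(s - 2) = 0 at s ∈ {2, 4}; ∂J/∂t = -12(t - 3)(t + 3)(t + 4) = 0 at t ∈ {-4, -3, 3}.
The Hessian is diagonal: diag(J_ss, J_tt). Second derivatives: J_ss(2)=-18, J_ss(4)=18; J_tt(-4)=-84, J_tt(-3)=72, J_tt(3)=-504.
Saddle points occur where the two diagonal entries have opposite signs: (2, -3), (4, -4), (4, 3). Count: 3.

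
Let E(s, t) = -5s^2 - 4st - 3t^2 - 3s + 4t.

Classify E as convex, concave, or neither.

E is quadratic, so its Hessian is the constant matrix H = [[-10, -4], [-4, -6]].
det(H) = 44, tr(H) = -16.
det(H) > 0 and tr(H) < 0, so H is negative definite everywhere: concave.

concave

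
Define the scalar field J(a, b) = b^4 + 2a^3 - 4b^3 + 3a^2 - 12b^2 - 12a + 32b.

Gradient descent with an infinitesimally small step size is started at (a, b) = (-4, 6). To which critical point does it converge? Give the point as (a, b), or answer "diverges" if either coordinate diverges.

J is separable, so gradient descent decouples: a follows -∂J/∂a, b follows -∂J/∂b.
∂J/∂a = 6(a - 1)(a + 2); at a=-4 this is 60, so a decreases.
∂J/∂b = 4(b - 4)(b - 1)(b + 2); at b=6 this is 320, so b decreases.
The a-coordinate has no critical point in that direction and runs off to infinity.

diverges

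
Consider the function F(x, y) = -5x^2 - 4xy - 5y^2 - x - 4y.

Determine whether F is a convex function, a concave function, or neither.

concave

F is quadratic, so its Hessian is the constant matrix H = [[-10, -4], [-4, -10]].
det(H) = 84, tr(H) = -20.
det(H) > 0 and tr(H) < 0, so H is negative definite everywhere: concave.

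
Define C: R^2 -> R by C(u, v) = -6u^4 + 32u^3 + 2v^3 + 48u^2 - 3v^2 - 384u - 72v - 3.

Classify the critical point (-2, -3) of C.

local maximum

The mixed partial ∂²C/∂u∂v is 0, so the Hessian at any point is diag(C_uu, C_vv) = diag(24(-3u^2 + 8u + 4), 6(2v - 1)).
At (-2, -3): H = diag(-576, -42).
Both eigenvalues are negative, so H is negative definite: a local maximum.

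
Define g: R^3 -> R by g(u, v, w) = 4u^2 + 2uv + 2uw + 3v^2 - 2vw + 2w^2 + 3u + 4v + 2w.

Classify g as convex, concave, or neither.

g is quadratic, so its Hessian is the constant matrix H = [[8, 2, 2], [2, 6, -2], [2, -2, 4]].
Leading principal minors: 8, 44, 104.
All positive ⇒ H ≻ 0 ⇒ convex.

convex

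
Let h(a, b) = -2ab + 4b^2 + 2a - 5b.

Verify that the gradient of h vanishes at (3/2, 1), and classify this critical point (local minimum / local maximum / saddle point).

∇h = (-2b + 2, -2a + 8b - 5); substituting (3/2, 1) gives ∇h = (0, 0), so (3/2, 1) is indeed a critical point.
The Hessian of h is constant: H = [[0, -2], [-2, 8]].
det(H) = 0·8 − (-2)² = -4.
Since det(H) < 0, H is indefinite and the critical point is a saddle point.

saddle point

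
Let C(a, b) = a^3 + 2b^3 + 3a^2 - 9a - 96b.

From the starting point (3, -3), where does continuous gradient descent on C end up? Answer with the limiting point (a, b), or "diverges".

C is separable, so gradient descent decouples: a follows -∂C/∂a, b follows -∂C/∂b.
∂C/∂a = 3(a - 1)(a + 3); at a=3 this is 36, so a decreases.
∂C/∂b = 6(b - 4)(b + 4); at b=-3 this is -42, so b increases.
a converges to its nearest critical value 1 (a local min of the a-part); b converges to 4. The iterate converges to (1, 4).

(1, 4)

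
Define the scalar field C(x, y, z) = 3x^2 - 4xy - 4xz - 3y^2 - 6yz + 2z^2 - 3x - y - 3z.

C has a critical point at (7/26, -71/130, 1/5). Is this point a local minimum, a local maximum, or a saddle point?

saddle point

The Hessian is constant: H = [[6, -4, -4], [-4, -6, -6], [-4, -6, 4]].
Leading principal minors: Δ₁ = 6, Δ₂ = -52, Δ₃ = -520.
The minors fit neither the all-positive nor the alternating-sign pattern, so H is indefinite: a saddle point.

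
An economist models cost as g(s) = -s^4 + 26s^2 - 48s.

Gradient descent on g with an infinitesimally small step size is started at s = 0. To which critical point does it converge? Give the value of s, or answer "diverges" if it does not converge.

1

g'(s) = -4(s - 3)(s - 1)(s + 4), so g'(0) = -48.
Gradient descent moves in the -g' direction, i.e. s is increasing.
The nearest critical point in that direction is s = 1, where g'' = 40 > 0 (a local minimum). The iterate converges there.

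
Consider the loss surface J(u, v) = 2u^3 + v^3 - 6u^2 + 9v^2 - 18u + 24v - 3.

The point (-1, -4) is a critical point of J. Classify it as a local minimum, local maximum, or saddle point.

local maximum

The mixed partial ∂²J/∂u∂v is 0, so the Hessian at any point is diag(J_uu, J_vv) = diag(12(u - 1), 6(v + 3)).
At (-1, -4): H = diag(-24, -6).
Both eigenvalues are negative, so H is negative definite: a local maximum.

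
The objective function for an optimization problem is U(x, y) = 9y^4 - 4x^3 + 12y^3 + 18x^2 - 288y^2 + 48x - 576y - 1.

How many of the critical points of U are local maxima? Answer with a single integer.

U separates as a function of x plus a function of y, so ∇U=0 decouples.
∂U/∂x = -12(x - 4)(x + 1) = 0 at x ∈ {-1, 4}; ∂U/∂y = 36(y - 4)(y + 1)(y + 4) = 0 at y ∈ {-4, -1, 4}.
The Hessian is diagonal: diag(U_xx, U_yy). Second derivatives: U_xx(-1)=60, U_xx(4)=-60; U_yy(-4)=864, U_yy(-1)=-540, U_yy(4)=1440.
Local maxima occur where both diagonal entries negative: (4, -1). Count: 1.

1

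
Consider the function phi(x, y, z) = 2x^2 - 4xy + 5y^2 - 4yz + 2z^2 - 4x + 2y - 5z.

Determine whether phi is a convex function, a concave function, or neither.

convex

phi is quadratic, so its Hessian is the constant matrix H = [[4, -4, 0], [-4, 10, -4], [0, -4, 4]].
Leading principal minors: 4, 24, 32.
All positive ⇒ H ≻ 0 ⇒ convex.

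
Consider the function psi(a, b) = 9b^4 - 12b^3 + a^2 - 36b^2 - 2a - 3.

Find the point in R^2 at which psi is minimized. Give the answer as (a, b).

(1, 2)

psi(a,b) separates as P(a) + Q(b) − 3, so its minimum is min P + min Q − 3.
P'(a) = 2a - 2 vanishes at a ∈ {1}; Q'(b) = 36b(b - 2)(b + 1) vanishes at b ∈ {-1, 0, 2}.
Local minima of P (where P''>0): P(1)=-1. Local minima of Q: Q(-1)=-15, Q(2)=-96.
So the global minimum of psi is P(1) + Q(2) − 3 = -1 − 96 − 3 = -100, attained at (1, 2).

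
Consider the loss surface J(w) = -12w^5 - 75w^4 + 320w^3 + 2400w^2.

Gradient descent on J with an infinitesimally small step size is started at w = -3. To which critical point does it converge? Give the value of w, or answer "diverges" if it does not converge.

0

J'(w) = -60w(w - 4)(w + 4)(w + 5), so J'(-3) = -2520.
Gradient descent moves in the -J' direction, i.e. w is increasing.
The nearest critical point in that direction is w = 0, where J'' = 4800 > 0 (a local minimum). The iterate converges there.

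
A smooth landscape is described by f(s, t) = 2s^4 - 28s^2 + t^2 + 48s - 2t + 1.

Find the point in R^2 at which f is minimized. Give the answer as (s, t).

(-3, 1)

f(s,t) separates as P(s) + Q(t) + 1, so its minimum is min P + min Q + 1.
P'(s) = 8(s - 2)(s - 1)(s + 3) vanishes at s ∈ {-3, 1, 2}; Q'(t) = 2(t - 1) vanishes at t ∈ {1}.
Local minima of P (where P''>0): P(-3)=-234, P(2)=16. Local minima of Q: Q(1)=-1.
So the global minimum of f is P(-3) + Q(1) + 1 = -234 − 1 + 1 = -234, attained at (-3, 1).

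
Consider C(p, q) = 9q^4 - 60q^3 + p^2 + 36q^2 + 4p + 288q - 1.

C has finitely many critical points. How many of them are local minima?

2

C separates as a function of p plus a function of q, so ∇C=0 decouples.
∂C/∂p = 2(p + 2) = 0 at p ∈ {-2}; ∂C/∂q = 36(q - 4)(q - 2)(q + 1) = 0 at q ∈ {-1, 2, 4}.
The Hessian is diagonal: diag(C_pp, C_qq). Second derivatives: C_pp(-2)=2; C_qq(-1)=540, C_qq(2)=-216, C_qq(4)=360.
Local minima occur where both diagonal entries positive: (-2, -1), (-2, 4). Count: 2.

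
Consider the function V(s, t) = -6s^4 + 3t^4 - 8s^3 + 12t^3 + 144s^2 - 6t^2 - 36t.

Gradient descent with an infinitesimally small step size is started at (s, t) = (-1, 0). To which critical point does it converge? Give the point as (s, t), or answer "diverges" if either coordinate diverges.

V is separable, so gradient descent decouples: s follows -∂V/∂s, t follows -∂V/∂t.
∂V/∂s = -24s(s - 3)(s + 4); at s=-1 this is -288, so s increases.
∂V/∂t = 12(t - 1)(t + 1)(t + 3); at t=0 this is -36, so t increases.
s converges to its nearest critical value 0 (a local min of the s-part); t converges to 1. The iterate converges to (0, 1).

(0, 1)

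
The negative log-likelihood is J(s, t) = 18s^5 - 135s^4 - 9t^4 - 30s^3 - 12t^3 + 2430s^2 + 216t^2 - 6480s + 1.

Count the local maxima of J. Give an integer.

J separates as a function of s plus a function of t, so ∇J=0 decouples.
∂J/∂s = 90(s - 4)(s - 3)(s - 2)(s + 3) = 0 at s ∈ {-3, 2, 3, 4}; ∂J/∂t = -36t(t - 3)(t + 4) = 0 at t ∈ {-4, 0, 3}.
The Hessian is diagonal: diag(J_ss, J_tt). Second derivatives: J_ss(-3)=-18900, J_ss(2)=900, J_ss(3)=-540, J_ss(4)=1260; J_tt(-4)=-1008, J_tt(0)=432, J_tt(3)=-756.
Local maxima occur where both diagonal entries negative: (-3, -4), (-3, 3), (3, -4), (3, 3). Count: 4.

4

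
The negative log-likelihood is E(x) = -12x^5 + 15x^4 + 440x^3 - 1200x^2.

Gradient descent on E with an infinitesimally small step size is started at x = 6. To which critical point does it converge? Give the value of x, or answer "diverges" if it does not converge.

diverges

E'(x) = -60x(x - 4)(x - 2)(x + 5), so E'(6) = -31680.
Gradient descent moves in the -E' direction, i.e. x is increasing.
There is no critical point above x=6, and E' keeps the same sign, so the iterate runs off to +∞.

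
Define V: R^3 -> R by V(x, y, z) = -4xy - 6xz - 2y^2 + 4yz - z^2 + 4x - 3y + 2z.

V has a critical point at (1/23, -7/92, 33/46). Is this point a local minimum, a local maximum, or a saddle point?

The Hessian is constant: H = [[0, -4, -6], [-4, -4, 4], [-6, 4, -2]].
Leading principal minors: Δ₁ = 0, Δ₂ = -16, Δ₃ = 368.
The minors fit neither the all-positive nor the alternating-sign pattern, so H is indefinite: a saddle point.

saddle point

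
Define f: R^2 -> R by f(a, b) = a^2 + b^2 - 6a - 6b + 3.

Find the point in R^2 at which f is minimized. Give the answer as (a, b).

f(a,b) separates as P(a) + Q(b) + 3, so its minimum is min P + min Q + 3.
P'(a) = 2a - 6 vanishes at a ∈ {3}; Q'(b) = 2b - 6 vanishes at b ∈ {3}.
Local minima of P (where P''>0): P(3)=-9. Local minima of Q: Q(3)=-9.
So the global minimum of f is P(3) + Q(3) + 3 = -9 − 9 + 3 = -15, attained at (3, 3).

(3, 3)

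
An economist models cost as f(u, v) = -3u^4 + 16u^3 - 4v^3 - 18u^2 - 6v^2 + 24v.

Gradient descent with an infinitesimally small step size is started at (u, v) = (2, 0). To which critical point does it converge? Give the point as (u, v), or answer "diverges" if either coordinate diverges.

(1, -2)

f is separable, so gradient descent decouples: u follows -∂f/∂u, v follows -∂f/∂v.
∂f/∂u = -12u(u - 3)(u - 1); at u=2 this is 24, so u decreases.
∂f/∂v = -12(v - 1)(v + 2); at v=0 this is 24, so v decreases.
u converges to its nearest critical value 1 (a local min of the u-part); v converges to -2. The iterate converges to (1, -2).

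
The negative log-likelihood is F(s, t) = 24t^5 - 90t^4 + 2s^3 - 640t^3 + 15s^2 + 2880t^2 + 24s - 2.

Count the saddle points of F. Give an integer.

4

F separates as a function of s plus a function of t, so ∇F=0 decouples.
∂F/∂s = 6(s + 1)(s + 4) = 0 at s ∈ {-4, -1}; ∂F/∂t = 120t(t - 4)(t - 3)(t + 4) = 0 at t ∈ {-4, 0, 3, 4}.
The Hessian is diagonal: diag(F_ss, F_tt). Second derivatives: F_ss(-4)=-18, F_ss(-1)=18; F_tt(-4)=-26880, F_tt(0)=5760, F_tt(3)=-2520, F_tt(4)=3840.
Saddle points occur where the two diagonal entries have opposite signs: (-4, 0), (-4, 4), (-1, -4), (-1, 3). Count: 4.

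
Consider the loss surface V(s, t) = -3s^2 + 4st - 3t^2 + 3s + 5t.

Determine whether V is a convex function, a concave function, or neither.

concave

V is quadratic, so its Hessian is the constant matrix H = [[-6, 4], [4, -6]].
det(H) = 20, tr(H) = -12.
det(H) > 0 and tr(H) < 0, so H is negative definite everywhere: concave.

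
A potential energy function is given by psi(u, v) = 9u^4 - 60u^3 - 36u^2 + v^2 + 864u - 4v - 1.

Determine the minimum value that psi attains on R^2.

-1253

psi(u,v) separates as P(u) + Q(v) − 1, so its minimum is min P + min Q − 1.
P'(u) = 36(u - 4)(u - 3)(u + 2) vanishes at u ∈ {-2, 3, 4}; Q'(v) = 2v - 4 vanishes at v ∈ {2}.
Local minima of P (where P''>0): P(-2)=-1248, P(4)=1344. Local minima of Q: Q(2)=-4.
So the global minimum of psi is P(-2) + Q(2) − 1 = -1248 − 4 − 1 = -1253, attained at (-2, 2).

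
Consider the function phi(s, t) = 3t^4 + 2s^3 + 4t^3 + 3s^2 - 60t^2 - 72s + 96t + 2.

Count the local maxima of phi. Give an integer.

phi separates as a function of s plus a function of t, so ∇phi=0 decouples.
∂phi/∂s = 6(s - 3)(s + 4) = 0 at s ∈ {-4, 3}; ∂phi/∂t = 12(t - 2)(t - 1)(t + 4) = 0 at t ∈ {-4, 1, 2}.
The Hessian is diagonal: diag(phi_ss, phi_tt). Second derivatives: phi_ss(-4)=-42, phi_ss(3)=42; phi_tt(-4)=360, phi_tt(1)=-60, phi_tt(2)=72.
Local maxima occur where both diagonal entries negative: (-4, 1). Count: 1.

1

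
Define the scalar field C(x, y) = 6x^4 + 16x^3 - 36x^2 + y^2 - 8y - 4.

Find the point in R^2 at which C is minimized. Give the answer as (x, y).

C(x,y) separates as P(x) + Q(y) − 4, so its minimum is min P + min Q − 4.
P'(x) = 24x(x - 1)(x + 3) vanishes at x ∈ {-3, 0, 1}; Q'(y) = 2y - 8 vanishes at y ∈ {4}.
Local minima of P (where P''>0): P(-3)=-270, P(1)=-14. Local minima of Q: Q(4)=-16.
So the global minimum of C is P(-3) + Q(4) − 4 = -270 − 16 − 4 = -290, attained at (-3, 4).

(-3, 4)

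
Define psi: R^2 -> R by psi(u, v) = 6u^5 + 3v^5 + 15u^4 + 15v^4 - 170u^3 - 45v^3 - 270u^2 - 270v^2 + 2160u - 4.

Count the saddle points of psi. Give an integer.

psi separates as a function of u plus a function of v, so ∇psi=0 decouples.
∂psi/∂u = 30(u - 3)(u - 2)(u + 3)(u + 4) = 0 at u ∈ {-4, -3, 2, 3}; ∂psi/∂v = 15v(v - 3)(v + 3)(v + 4) = 0 at v ∈ {-4, -3, 0, 3}.
The Hessian is diagonal: diag(psi_uu, psi_vv). Second derivatives: psi_uu(-4)=-1260, psi_uu(-3)=900, psi_uu(2)=-900, psi_uu(3)=1260; psi_vv(-4)=-420, psi_vv(-3)=270, psi_vv(0)=-540, psi_vv(3)=1890.
Saddle points occur where the two diagonal entries have opposite signs: (-4, -3), (-4, 3), (-3, -4), (-3, 0), (2, -3), (2, 3), (3, -4), (3, 0). Count: 8.

8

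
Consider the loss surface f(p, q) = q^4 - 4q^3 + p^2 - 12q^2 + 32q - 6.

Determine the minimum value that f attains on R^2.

-70

f(p,q) separates as A(p) + B(q) − 6, so its minimum is min A + min B − 6.
A'(p) = 2p vanishes at p ∈ {0}; B'(q) = 4(q - 4)(q - 1)(q + 2) vanishes at q ∈ {-2, 1, 4}.
Local minima of A (where A''>0): A(0)=0. Local minima of B: B(-2)=-64, B(4)=-64.
So the global minimum of f is A(0) + B(-2) − 6 = 0 − 64 − 6 = -70, attained at (0, -2).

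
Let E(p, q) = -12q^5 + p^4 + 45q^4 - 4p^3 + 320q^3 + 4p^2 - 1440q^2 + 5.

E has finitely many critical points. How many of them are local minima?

4

E separates as a function of p plus a function of q, so ∇E=0 decouples.
∂E/∂p = 4p(p - 2)(p - 1) = 0 at p ∈ {0, 1, 2}; ∂E/∂q = -60q(q - 4)(q - 3)(q + 4) = 0 at q ∈ {-4, 0, 3, 4}.
The Hessian is diagonal: diag(E_pp, E_qq). Second derivatives: E_pp(0)=8, E_pp(1)=-4, E_pp(2)=8; E_qq(-4)=13440, E_qq(0)=-2880, E_qq(3)=1260, E_qq(4)=-1920.
Local minima occur where both diagonal entries positive: (0, -4), (0, 3), (2, -4), (2, 3). Count: 4.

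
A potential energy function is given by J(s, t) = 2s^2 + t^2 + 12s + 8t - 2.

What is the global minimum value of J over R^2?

-36

J(s,t) separates as P(s) + Q(t) − 2, so its minimum is min P + min Q − 2.
P'(s) = 4s + 12 vanishes at s ∈ {-3}; Q'(t) = 2(t + 4) vanishes at t ∈ {-4}.
Local minima of P (where P''>0): P(-3)=-18. Local minima of Q: Q(-4)=-16.
So the global minimum of J is P(-3) + Q(-4) − 2 = -18 − 16 − 2 = -36, attained at (-3, -4).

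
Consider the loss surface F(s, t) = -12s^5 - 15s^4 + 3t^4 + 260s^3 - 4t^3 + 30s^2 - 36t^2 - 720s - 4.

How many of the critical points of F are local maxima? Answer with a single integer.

F separates as a function of s plus a function of t, so ∇F=0 decouples.
∂F/∂s = -60(s - 3)(s - 1)(s + 1)(s + 4) = 0 at s ∈ {-4, -1, 1, 3}; ∂F/∂t = 12t(t - 3)(t + 2) = 0 at t ∈ {-2, 0, 3}.
The Hessian is diagonal: diag(F_ss, F_tt). Second derivatives: F_ss(-4)=6300, F_ss(-1)=-1440, F_ss(1)=1200, F_ss(3)=-3360; F_tt(-2)=120, F_tt(0)=-72, F_tt(3)=180.
Local maxima occur where both diagonal entries negative: (-1, 0), (3, 0). Count: 2.

2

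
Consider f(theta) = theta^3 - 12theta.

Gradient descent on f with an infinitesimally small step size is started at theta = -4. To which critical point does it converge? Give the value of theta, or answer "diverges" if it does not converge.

diverges

f'(theta) = 3(theta - 2)(theta + 2), so f'(-4) = 36.
Gradient descent moves in the -f' direction, i.e. theta is decreasing.
There is no critical point below theta=-4, and f' keeps the same sign, so the iterate runs off to −∞.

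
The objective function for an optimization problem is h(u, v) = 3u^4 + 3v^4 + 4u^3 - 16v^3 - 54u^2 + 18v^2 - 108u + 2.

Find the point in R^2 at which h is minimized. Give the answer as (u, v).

h(u,v) separates as P(u) + Q(v) + 2, so its minimum is min P + min Q + 2.
P'(u) = 12(u - 3)(u + 1)(u + 3) vanishes at u ∈ {-3, -1, 3}; Q'(v) = 12v(v - 3)(v - 1) vanishes at v ∈ {0, 1, 3}.
Local minima of P (where P''>0): P(-3)=-27, P(3)=-459. Local minima of Q: Q(0)=0, Q(3)=-27.
So the global minimum of h is P(3) + Q(3) + 2 = -459 − 27 + 2 = -484, attained at (3, 3).

(3, 3)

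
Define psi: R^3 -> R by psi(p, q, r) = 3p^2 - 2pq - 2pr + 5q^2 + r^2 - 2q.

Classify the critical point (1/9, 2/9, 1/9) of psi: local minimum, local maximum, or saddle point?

The Hessian is constant: H = [[6, -2, -2], [-2, 10, 0], [-2, 0, 2]].
Leading principal minors: Δ₁ = 6, Δ₂ = 56, Δ₃ = 72.
All leading minors are positive, so H is positive definite: a local minimum.

local minimum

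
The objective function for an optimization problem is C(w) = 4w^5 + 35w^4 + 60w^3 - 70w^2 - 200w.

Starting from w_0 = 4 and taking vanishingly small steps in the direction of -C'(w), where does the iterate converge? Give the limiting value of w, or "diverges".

C'(w) = 20(w - 1)(w + 1)(w + 2)(w + 5), so C'(4) = 16200.
Gradient descent moves in the -C' direction, i.e. w is decreasing.
The nearest critical point in that direction is w = 1, where C'' = 720 > 0 (a local minimum). The iterate converges there.

1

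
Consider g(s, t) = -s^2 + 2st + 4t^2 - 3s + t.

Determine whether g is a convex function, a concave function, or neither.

g is quadratic, so its Hessian is the constant matrix H = [[-2, 2], [2, 8]].
det(H) = -20, tr(H) = 6.
det(H) < 0, so H is indefinite: neither convex nor concave.

neither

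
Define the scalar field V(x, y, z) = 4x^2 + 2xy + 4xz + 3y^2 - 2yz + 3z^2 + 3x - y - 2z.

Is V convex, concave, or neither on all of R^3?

convex

V is quadratic, so its Hessian is the constant matrix H = [[8, 2, 4], [2, 6, -2], [4, -2, 6]].
Leading principal minors: 8, 44, 104.
All positive ⇒ H ≻ 0 ⇒ convex.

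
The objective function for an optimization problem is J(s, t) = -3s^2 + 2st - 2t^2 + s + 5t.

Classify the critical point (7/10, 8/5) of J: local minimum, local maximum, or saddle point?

The Hessian of J is constant: H = [[-6, 2], [2, -4]].
det(H) = (-6)·(-4) − 2² = 20.
det(H) > 0 and tr(H) = -10 < 0, so H is negative definite and the point is a local maximum.

local maximum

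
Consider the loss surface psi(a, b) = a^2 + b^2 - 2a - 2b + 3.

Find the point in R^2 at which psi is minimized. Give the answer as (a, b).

(1, 1)

psi(a,b) separates as P(a) + Q(b) + 3, so its minimum is min P + min Q + 3.
P'(a) = 2a - 2 vanishes at a ∈ {1}; Q'(b) = 2b - 2 vanishes at b ∈ {1}.
Local minima of P (where P''>0): P(1)=-1. Local minima of Q: Q(1)=-1.
So the global minimum of psi is P(1) + Q(1) + 3 = -1 − 1 + 3 = 1, attained at (1, 1).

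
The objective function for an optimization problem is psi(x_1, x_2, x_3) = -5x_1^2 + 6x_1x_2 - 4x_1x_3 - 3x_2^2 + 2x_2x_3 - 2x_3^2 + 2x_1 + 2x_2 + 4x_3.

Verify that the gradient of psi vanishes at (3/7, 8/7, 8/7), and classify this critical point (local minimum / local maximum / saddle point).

local maximum

∇psi = (-10x_1 + 6x_2 - 4x_3 + 2, 6x_1 - 6x_2 + 2x_3 + 2, -4x_1 + 2x_2 - 4x_3 + 4); substituting (3/7, 8/7, 8/7) gives ∇psi = (0, 0, 0), so (3/7, 8/7, 8/7) is indeed a critical point.
The Hessian is constant: H = [[-10, 6, -4], [6, -6, 2], [-4, 2, -4]].
Leading principal minors: Δ₁ = -10, Δ₂ = 24, Δ₃ = -56.
The minors alternate sign starting negative (−, +, −), so H is negative definite: a local maximum.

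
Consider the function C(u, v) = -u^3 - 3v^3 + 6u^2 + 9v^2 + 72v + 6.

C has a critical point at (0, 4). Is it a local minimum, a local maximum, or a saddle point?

The mixed partial ∂²C/∂u∂v is 0, so the Hessian at any point is diag(C_uu, C_vv) = diag(6(-u + 2), 18(-v + 1)).
At (0, 4): H = diag(12, -54).
The eigenvalues have opposite signs, so H is indefinite: a saddle point.

saddle point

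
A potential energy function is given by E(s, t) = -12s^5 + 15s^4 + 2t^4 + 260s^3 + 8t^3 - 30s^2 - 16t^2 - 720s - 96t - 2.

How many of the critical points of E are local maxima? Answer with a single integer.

E separates as a function of s plus a function of t, so ∇E=0 decouples.
∂E/∂s = -60(s - 4)(s - 1)(s + 1)(s + 3) = 0 at s ∈ {-3, -1, 1, 4}; ∂E/∂t = 8(t - 2)(t + 2)(t + 3) = 0 at t ∈ {-3, -2, 2}.
The Hessian is diagonal: diag(E_ss, E_tt). Second derivatives: E_ss(-3)=3360, E_ss(-1)=-1200, E_ss(1)=1440, E_ss(4)=-6300; E_tt(-3)=40, E_tt(-2)=-32, E_tt(2)=160.
Local maxima occur where both diagonal entries negative: (-1, -2), (4, -2). Count: 2.

2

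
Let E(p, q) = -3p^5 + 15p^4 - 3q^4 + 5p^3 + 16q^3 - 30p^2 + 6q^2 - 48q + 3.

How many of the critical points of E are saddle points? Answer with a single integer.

E separates as a function of p plus a function of q, so ∇E=0 decouples.
∂E/∂p = -15p(p - 4)(p - 1)(p + 1) = 0 at p ∈ {-1, 0, 1, 4}; ∂E/∂q = -12(q - 4)(q - 1)(q + 1) = 0 at q ∈ {-1, 1, 4}.
The Hessian is diagonal: diag(E_pp, E_qq). Second derivatives: E_pp(-1)=150, E_pp(0)=-60, E_pp(1)=90, E_pp(4)=-900; E_qq(-1)=-120, E_qq(1)=72, E_qq(4)=-180.
Saddle points occur where the two diagonal entries have opposite signs: (-1, -1), (-1, 4), (0, 1), (1, -1), (1, 4), (4, 1). Count: 6.

6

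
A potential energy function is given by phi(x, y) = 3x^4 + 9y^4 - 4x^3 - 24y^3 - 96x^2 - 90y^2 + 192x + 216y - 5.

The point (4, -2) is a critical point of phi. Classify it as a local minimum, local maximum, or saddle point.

local minimum

The mixed partial ∂²phi/∂x∂y is 0, so the Hessian at any point is diag(phi_xx, phi_yy) = diag(12(3x^2 - 2x - 16), 36(3y^2 - 4y - 5)).
At (4, -2): H = diag(288, 540).
Both eigenvalues are positive, so H is positive definite: a local minimum.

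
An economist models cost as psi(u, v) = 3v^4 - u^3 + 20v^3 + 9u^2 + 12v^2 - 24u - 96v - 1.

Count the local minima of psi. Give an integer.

psi separates as a function of u plus a function of v, so ∇psi=0 decouples.
∂psi/∂u = -3(u - 4)(u - 2) = 0 at u ∈ {2, 4}; ∂psi/∂v = 12(v - 1)(v + 2)(v + 4) = 0 at v ∈ {-4, -2, 1}.
The Hessian is diagonal: diag(psi_uu, psi_vv). Second derivatives: psi_uu(2)=6, psi_uu(4)=-6; psi_vv(-4)=120, psi_vv(-2)=-72, psi_vv(1)=180.
Local minima occur where both diagonal entries positive: (2, -4), (2, 1). Count: 2.

2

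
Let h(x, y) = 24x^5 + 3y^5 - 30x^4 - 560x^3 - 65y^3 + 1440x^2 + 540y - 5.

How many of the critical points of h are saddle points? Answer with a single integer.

8

h separates as a function of x plus a function of y, so ∇h=0 decouples.
∂h/∂x = 120x(x - 3)(x - 2)(x + 4) = 0 at x ∈ {-4, 0, 2, 3}; ∂h/∂y = 15(y - 3)(y - 2)(y + 2)(y + 3) = 0 at y ∈ {-3, -2, 2, 3}.
The Hessian is diagonal: diag(h_xx, h_yy). Second derivatives: h_xx(-4)=-20160, h_xx(0)=2880, h_xx(2)=-1440, h_xx(3)=2520; h_yy(-3)=-450, h_yy(-2)=300, h_yy(2)=-300, h_yy(3)=450.
Saddle points occur where the two diagonal entries have opposite signs: (-4, -2), (-4, 3), (0, -3), (0, 2), (2, -2), (2, 3), (3, -3), (3, 2). Count: 8.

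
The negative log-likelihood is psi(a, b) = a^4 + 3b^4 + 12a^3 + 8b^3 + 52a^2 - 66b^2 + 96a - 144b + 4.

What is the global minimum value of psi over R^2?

-627

psi(a,b) separates as P(a) + Q(b) + 4, so its minimum is min P + min Q + 4.
P'(a) = 4(a + 2)(a + 3)(a + 4) vanishes at a ∈ {-4, -3, -2}; Q'(b) = 12(b - 3)(b + 1)(b + 4) vanishes at b ∈ {-4, -1, 3}.
Local minima of P (where P''>0): P(-4)=-64, P(-2)=-64. Local minima of Q: Q(-4)=-224, Q(3)=-567.
So the global minimum of psi is P(-4) + Q(3) + 4 = -64 − 567 + 4 = -627, attained at (-4, 3).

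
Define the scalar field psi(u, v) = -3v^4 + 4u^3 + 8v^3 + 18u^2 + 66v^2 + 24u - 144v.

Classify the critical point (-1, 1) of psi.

local minimum

The mixed partial ∂²psi/∂u∂v is 0, so the Hessian at any point is diag(psi_uu, psi_vv) = diag(12(2u + 3), 12(-3v^2 + 4v + 11)).
At (-1, 1): H = diag(12, 144).
Both eigenvalues are positive, so H is positive definite: a local minimum.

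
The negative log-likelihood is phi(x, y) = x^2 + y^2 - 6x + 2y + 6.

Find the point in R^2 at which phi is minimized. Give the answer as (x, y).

phi(x,y) separates as P(x) + Q(y) + 6, so its minimum is min P + min Q + 6.
P'(x) = 2x - 6 vanishes at x ∈ {3}; Q'(y) = 2y + 2 vanishes at y ∈ {-1}.
Local minima of P (where P''>0): P(3)=-9. Local minima of Q: Q(-1)=-1.
So the global minimum of phi is P(3) + Q(-1) + 6 = -9 − 1 + 6 = -4, attained at (3, -1).

(3, -1)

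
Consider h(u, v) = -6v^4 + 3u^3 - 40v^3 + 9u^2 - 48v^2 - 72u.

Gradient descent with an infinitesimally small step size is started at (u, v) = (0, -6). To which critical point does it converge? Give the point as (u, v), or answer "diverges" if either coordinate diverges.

diverges

h is separable, so gradient descent decouples: u follows -∂h/∂u, v follows -∂h/∂v.
∂h/∂u = 9(u - 2)(u + 4); at u=0 this is -72, so u increases.
∂h/∂v = -24v(v + 1)(v + 4); at v=-6 this is 1440, so v decreases.
The v-coordinate has no critical point in that direction and runs off to infinity.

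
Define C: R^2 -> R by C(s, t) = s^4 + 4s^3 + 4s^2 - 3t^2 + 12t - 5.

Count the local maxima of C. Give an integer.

C separates as a function of s plus a function of t, so ∇C=0 decouples.
∂C/∂s = 4s(s + 1)(s + 2) = 0 at s ∈ {-2, -1, 0}; ∂C/∂t = -6(t - 2) = 0 at t ∈ {2}.
The Hessian is diagonal: diag(C_ss, C_tt). Second derivatives: C_ss(-2)=8, C_ss(-1)=-4, C_ss(0)=8; C_tt(2)=-6.
Local maxima occur where both diagonal entries negative: (-1, 2). Count: 1.

1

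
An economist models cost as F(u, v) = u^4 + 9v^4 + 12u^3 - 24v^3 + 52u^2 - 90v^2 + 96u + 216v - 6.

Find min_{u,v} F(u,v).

F(u,v) separates as P(u) + Q(v) − 6, so its minimum is min P + min Q − 6.
P'(u) = 4(u + 2)(u + 3)(u + 4) vanishes at u ∈ {-4, -3, -2}; Q'(v) = 36(v - 3)(v - 1)(v + 2) vanishes at v ∈ {-2, 1, 3}.
Local minima of P (where P''>0): P(-4)=-64, P(-2)=-64. Local minima of Q: Q(-2)=-456, Q(3)=-81.
So the global minimum of F is P(-4) + Q(-2) − 6 = -64 − 456 − 6 = -526, attained at (-4, -2).

-526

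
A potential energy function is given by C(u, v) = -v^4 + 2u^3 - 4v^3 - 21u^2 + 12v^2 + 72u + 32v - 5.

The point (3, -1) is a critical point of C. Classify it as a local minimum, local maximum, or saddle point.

The mixed partial ∂²C/∂u∂v is 0, so the Hessian at any point is diag(C_uu, C_vv) = diag(6(2u - 7), 12(-v^2 - 2v + 2)).
At (3, -1): H = diag(-6, 36).
The eigenvalues have opposite signs, so H is indefinite: a saddle point.

saddle point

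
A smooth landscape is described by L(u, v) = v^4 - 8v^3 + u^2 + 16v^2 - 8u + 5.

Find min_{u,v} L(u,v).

L(u,v) separates as P(u) + Q(v) + 5, so its minimum is min P + min Q + 5.
P'(u) = 2u - 8 vanishes at u ∈ {4}; Q'(v) = 4v(v - 4)(v - 2) vanishes at v ∈ {0, 2, 4}.
Local minima of P (where P''>0): P(4)=-16. Local minima of Q: Q(0)=0, Q(4)=0.
So the global minimum of L is P(4) + Q(0) + 5 = -16 + 0 + 5 = -11, attained at (4, 0).

-11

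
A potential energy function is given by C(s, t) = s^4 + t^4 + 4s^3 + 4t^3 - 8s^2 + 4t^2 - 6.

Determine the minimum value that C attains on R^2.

C(s,t) separates as P(s) + Q(t) − 6, so its minimum is min P + min Q − 6.
P'(s) = 4s(s - 1)(s + 4) vanishes at s ∈ {-4, 0, 1}; Q'(t) = 4t(t + 1)(t + 2) vanishes at t ∈ {-2, -1, 0}.
Local minima of P (where P''>0): P(-4)=-128, P(1)=-3. Local minima of Q: Q(-2)=0, Q(0)=0.
So the global minimum of C is P(-4) + Q(-2) − 6 = -128 + 0 − 6 = -134, attained at (-4, -2).

-134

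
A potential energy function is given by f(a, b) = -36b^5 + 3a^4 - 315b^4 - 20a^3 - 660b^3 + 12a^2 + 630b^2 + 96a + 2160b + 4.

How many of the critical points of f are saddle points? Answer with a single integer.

6

f separates as a function of a plus a function of b, so ∇f=0 decouples.
∂f/∂a = 12(a - 4)(a - 2)(a + 1) = 0 at a ∈ {-1, 2, 4}; ∂f/∂b = -180(b - 1)(b + 1)(b + 3)(b + 4) = 0 at b ∈ {-4, -3, -1, 1}.
The Hessian is diagonal: diag(f_aa, f_bb). Second derivatives: f_aa(-1)=180, f_aa(2)=-72, f_aa(4)=120; f_bb(-4)=2700, f_bb(-3)=-1440, f_bb(-1)=2160, f_bb(1)=-7200.
Saddle points occur where the two diagonal entries have opposite signs: (-1, -3), (-1, 1), (2, -4), (2, -1), (4, -3), (4, 1). Count: 6.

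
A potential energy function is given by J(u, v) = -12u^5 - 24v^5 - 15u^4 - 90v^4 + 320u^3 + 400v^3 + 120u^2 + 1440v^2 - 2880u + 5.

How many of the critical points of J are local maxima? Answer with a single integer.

J separates as a function of u plus a function of v, so ∇J=0 decouples.
∂J/∂u = -60(u - 3)(u - 2)(u + 2)(u + 4) = 0 at u ∈ {-4, -2, 2, 3}; ∂J/∂v = -120v(v - 3)(v + 2)(v + 4) = 0 at v ∈ {-4, -2, 0, 3}.
The Hessian is diagonal: diag(J_uu, J_vv). Second derivatives: J_uu(-4)=5040, J_uu(-2)=-2400, J_uu(2)=1440, J_uu(3)=-2100; J_vv(-4)=6720, J_vv(-2)=-2400, J_vv(0)=2880, J_vv(3)=-12600.
Local maxima occur where both diagonal entries negative: (-2, -2), (-2, 3), (3, -2), (3, 3). Count: 4.

4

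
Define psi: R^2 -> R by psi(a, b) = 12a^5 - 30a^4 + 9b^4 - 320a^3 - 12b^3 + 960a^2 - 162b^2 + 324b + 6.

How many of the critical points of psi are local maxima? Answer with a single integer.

psi separates as a function of a plus a function of b, so ∇psi=0 decouples.
∂psi/∂a = 60a(a - 4)(a - 2)(a + 4) = 0 at a ∈ {-4, 0, 2, 4}; ∂psi/∂b = 36(b - 3)(b - 1)(b + 3) = 0 at b ∈ {-3, 1, 3}.
The Hessian is diagonal: diag(psi_aa, psi_bb). Second derivatives: psi_aa(-4)=-11520, psi_aa(0)=1920, psi_aa(2)=-1440, psi_aa(4)=3840; psi_bb(-3)=864, psi_bb(1)=-288, psi_bb(3)=432.
Local maxima occur where both diagonal entries negative: (-4, 1), (2, 1). Count: 2.

2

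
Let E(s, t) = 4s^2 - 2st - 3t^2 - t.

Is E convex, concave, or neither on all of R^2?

E is quadratic, so its Hessian is the constant matrix H = [[8, -2], [-2, -6]].
det(H) = -52, tr(H) = 2.
det(H) < 0, so H is indefinite: neither convex nor concave.

neither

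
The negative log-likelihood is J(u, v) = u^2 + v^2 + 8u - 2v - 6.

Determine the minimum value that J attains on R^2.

J(u,v) separates as P(u) + Q(v) − 6, so its minimum is min P + min Q − 6.
P'(u) = 2u + 8 vanishes at u ∈ {-4}; Q'(v) = 2v - 2 vanishes at v ∈ {1}.
Local minima of P (where P''>0): P(-4)=-16. Local minima of Q: Q(1)=-1.
So the global minimum of J is P(-4) + Q(1) − 6 = -16 − 1 − 6 = -23, attained at (-4, 1).

-23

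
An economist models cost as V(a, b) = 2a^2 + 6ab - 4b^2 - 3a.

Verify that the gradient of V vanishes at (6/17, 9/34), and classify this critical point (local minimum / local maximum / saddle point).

∇V = (4a + 6b - 3, 6a - 8b); substituting (6/17, 9/34) gives ∇V = (0, 0), so (6/17, 9/34) is indeed a critical point.
The Hessian of V is constant: H = [[4, 6], [6, -8]].
det(H) = 4·(-8) − 6² = -68.
Since det(H) < 0, H is indefinite and the critical point is a saddle point.

saddle point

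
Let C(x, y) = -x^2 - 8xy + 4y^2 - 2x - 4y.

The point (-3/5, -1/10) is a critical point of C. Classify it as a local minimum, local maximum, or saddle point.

saddle point

The Hessian of C is constant: H = [[-2, -8], [-8, 8]].
det(H) = (-2)·8 − (-8)² = -80.
Since det(H) < 0, H is indefinite and the critical point is a saddle point.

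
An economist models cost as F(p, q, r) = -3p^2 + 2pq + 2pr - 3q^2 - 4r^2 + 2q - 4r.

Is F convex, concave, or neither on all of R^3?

concave

F is quadratic, so its Hessian is the constant matrix H = [[-6, 2, 2], [2, -6, 0], [2, 0, -8]].
Leading principal minors: -6, 32, -232.
Signs alternate −, +, − ⇒ H ≺ 0 ⇒ concave.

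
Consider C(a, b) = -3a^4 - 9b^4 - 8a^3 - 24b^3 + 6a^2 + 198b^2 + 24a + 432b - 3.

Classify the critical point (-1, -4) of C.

The mixed partial ∂²C/∂a∂b is 0, so the Hessian at any point is diag(C_aa, C_bb) = diag(12(-3a^2 - 4a + 1), 36(-3b^2 - 4b + 11)).
At (-1, -4): H = diag(24, -756).
The eigenvalues have opposite signs, so H is indefinite: a saddle point.

saddle point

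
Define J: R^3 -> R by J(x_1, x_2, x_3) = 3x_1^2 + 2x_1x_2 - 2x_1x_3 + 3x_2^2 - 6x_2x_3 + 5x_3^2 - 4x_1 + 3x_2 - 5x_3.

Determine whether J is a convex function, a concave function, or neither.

J is quadratic, so its Hessian is the constant matrix H = [[6, 2, -2], [2, 6, -6], [-2, -6, 10]].
Leading principal minors: 6, 32, 128.
All positive ⇒ H ≻ 0 ⇒ convex.

convex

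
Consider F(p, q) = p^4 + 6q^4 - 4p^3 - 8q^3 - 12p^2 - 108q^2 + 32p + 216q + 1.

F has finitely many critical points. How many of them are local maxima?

1

F separates as a function of p plus a function of q, so ∇F=0 decouples.
∂F/∂p = 4(p - 4)(p - 1)(p + 2) = 0 at p ∈ {-2, 1, 4}; ∂F/∂q = 24(q - 3)(q - 1)(q + 3) = 0 at q ∈ {-3, 1, 3}.
The Hessian is diagonal: diag(F_pp, F_qq). Second derivatives: F_pp(-2)=72, F_pp(1)=-36, F_pp(4)=72; F_qq(-3)=576, F_qq(1)=-192, F_qq(3)=288.
Local maxima occur where both diagonal entries negative: (1, 1). Count: 1.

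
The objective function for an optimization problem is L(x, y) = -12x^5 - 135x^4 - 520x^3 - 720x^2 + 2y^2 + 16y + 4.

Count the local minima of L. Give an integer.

L separates as a function of x plus a function of y, so ∇L=0 decouples.
∂L/∂x = -60x(x + 2)(x + 3)(x + 4) = 0 at x ∈ {-4, -3, -2, 0}; ∂L/∂y = 4(y + 4) = 0 at y ∈ {-4}.
The Hessian is diagonal: diag(L_xx, L_yy). Second derivatives: L_xx(-4)=480, L_xx(-3)=-180, L_xx(-2)=240, L_xx(0)=-1440; L_yy(-4)=4.
Local minima occur where both diagonal entries positive: (-4, -4), (-2, -4). Count: 2.

2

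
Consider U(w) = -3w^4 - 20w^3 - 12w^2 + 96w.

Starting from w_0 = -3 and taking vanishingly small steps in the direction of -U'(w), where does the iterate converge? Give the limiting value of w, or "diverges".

-2

U'(w) = -12(w - 1)(w + 2)(w + 4), so U'(-3) = -48.
Gradient descent moves in the -U' direction, i.e. w is increasing.
The nearest critical point in that direction is w = -2, where U'' = 72 > 0 (a local minimum). The iterate converges there.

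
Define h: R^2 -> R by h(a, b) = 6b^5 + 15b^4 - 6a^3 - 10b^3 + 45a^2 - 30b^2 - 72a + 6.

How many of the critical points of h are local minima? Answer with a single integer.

h separates as a function of a plus a function of b, so ∇h=0 decouples.
∂h/∂a = -18(a - 4)(a - 1) = 0 at a ∈ {1, 4}; ∂h/∂b = 30b(b - 1)(b + 1)(b + 2) = 0 at b ∈ {-2, -1, 0, 1}.
The Hessian is diagonal: diag(h_aa, h_bb). Second derivatives: h_aa(1)=54, h_aa(4)=-54; h_bb(-2)=-180, h_bb(-1)=60, h_bb(0)=-60, h_bb(1)=180.
Local minima occur where both diagonal entries positive: (1, -1), (1, 1). Count: 2.

2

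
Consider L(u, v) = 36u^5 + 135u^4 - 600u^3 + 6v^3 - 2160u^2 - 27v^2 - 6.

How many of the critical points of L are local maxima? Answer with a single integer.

2

L separates as a function of u plus a function of v, so ∇L=0 decouples.
∂L/∂u = 180u(u - 3)(u + 2)(u + 4) = 0 at u ∈ {-4, -2, 0, 3}; ∂L/∂v = 18v(v - 3) = 0 at v ∈ {0, 3}.
The Hessian is diagonal: diag(L_uu, L_vv). Second derivatives: L_uu(-4)=-10080, L_uu(-2)=3600, L_uu(0)=-4320, L_uu(3)=18900; L_vv(0)=-54, L_vv(3)=54.
Local maxima occur where both diagonal entries negative: (-4, 0), (0, 0). Count: 2.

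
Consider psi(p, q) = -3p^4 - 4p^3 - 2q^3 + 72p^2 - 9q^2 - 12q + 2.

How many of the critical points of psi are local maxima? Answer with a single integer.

psi separates as a function of p plus a function of q, so ∇psi=0 decouples.
∂psi/∂p = -12p(p - 3)(p + 4) = 0 at p ∈ {-4, 0, 3}; ∂psi/∂q = -6(q + 1)(q + 2) = 0 at q ∈ {-2, -1}.
The Hessian is diagonal: diag(psi_pp, psi_qq). Second derivatives: psi_pp(-4)=-336, psi_pp(0)=144, psi_pp(3)=-252; psi_qq(-2)=6, psi_qq(-1)=-6.
Local maxima occur where both diagonal entries negative: (-4, -1), (3, -1). Count: 2.

2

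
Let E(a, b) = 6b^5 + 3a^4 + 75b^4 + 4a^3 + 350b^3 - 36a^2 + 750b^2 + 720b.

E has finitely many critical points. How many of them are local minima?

E separates as a function of a plus a function of b, so ∇E=0 decouples.
∂E/∂a = 12a(a - 2)(a + 3) = 0 at a ∈ {-3, 0, 2}; ∂E/∂b = 30(b + 1)(b + 2)(b + 3)(b + 4) = 0 at b ∈ {-4, -3, -2, -1}.
The Hessian is diagonal: diag(E_aa, E_bb). Second derivatives: E_aa(-3)=180, E_aa(0)=-72, E_aa(2)=120; E_bb(-4)=-180, E_bb(-3)=60, E_bb(-2)=-60, E_bb(-1)=180.
Local minima occur where both diagonal entries positive: (-3, -3), (-3, -1), (2, -3), (2, -1). Count: 4.

4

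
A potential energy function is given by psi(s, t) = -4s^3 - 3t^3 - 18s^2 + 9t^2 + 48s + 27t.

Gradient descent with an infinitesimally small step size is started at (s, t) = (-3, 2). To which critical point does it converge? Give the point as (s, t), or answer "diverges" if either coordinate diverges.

psi is separable, so gradient descent decouples: s follows -∂psi/∂s, t follows -∂psi/∂t.
∂psi/∂s = -12(s - 1)(s + 4); at s=-3 this is 48, so s decreases.
∂psi/∂t = -9(t - 3)(t + 1); at t=2 this is 27, so t decreases.
s converges to its nearest critical value -4 (a local min of the s-part); t converges to -1. The iterate converges to (-4, -1).

(-4, -1)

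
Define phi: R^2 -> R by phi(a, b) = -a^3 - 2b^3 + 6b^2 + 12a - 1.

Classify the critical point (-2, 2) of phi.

saddle point

The mixed partial ∂²phi/∂a∂b is 0, so the Hessian at any point is diag(phi_aa, phi_bb) = diag(-6a, 12(-b + 1)).
At (-2, 2): H = diag(12, -12).
The eigenvalues have opposite signs, so H is indefinite: a saddle point.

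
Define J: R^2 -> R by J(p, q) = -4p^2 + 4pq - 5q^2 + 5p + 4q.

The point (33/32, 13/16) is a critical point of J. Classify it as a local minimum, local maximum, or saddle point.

local maximum

The Hessian of J is constant: H = [[-8, 4], [4, -10]].
det(H) = (-8)·(-10) − 4² = 64.
det(H) > 0 and tr(H) = -18 < 0, so H is negative definite and the point is a local maximum.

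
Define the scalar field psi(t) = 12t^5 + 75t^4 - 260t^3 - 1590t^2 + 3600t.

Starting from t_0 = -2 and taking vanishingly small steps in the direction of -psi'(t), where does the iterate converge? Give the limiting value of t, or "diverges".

-4

psi'(t) = 60(t - 3)(t - 1)(t + 4)(t + 5), so psi'(-2) = 5400.
Gradient descent moves in the -psi' direction, i.e. t is decreasing.
The nearest critical point in that direction is t = -4, where psi'' = 2100 > 0 (a local minimum). The iterate converges there.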